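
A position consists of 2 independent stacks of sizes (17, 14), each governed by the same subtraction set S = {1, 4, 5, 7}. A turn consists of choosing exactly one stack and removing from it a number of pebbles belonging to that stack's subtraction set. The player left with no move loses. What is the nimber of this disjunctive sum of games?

All stacks use S = {1, 4, 5, 7}:
G(0) = 0
G(1) = mex{0} = 1
G(2) = mex{1} = 0
G(3) = mex{0} = 1
G(4) = mex{1,0} = 2
G(5) = mex{2,1,0} = 3
G(6) = mex{3,0,1} = 2
G(7) = mex{2,1,0,0} = 3
G(8) = mex{3,2,1,1} = 0
G(9) = mex{0,3,2,0} = 1
G(10) = mex{1,2,3,1} = 0
G(11) = mex{0,3,2,2} = 1
G(12) = mex{1,0,3,3} = 2
G(13) = mex{2,1,0,2} = 3
G(14) = mex{3,0,1,3} = 2
G(15) = mex{2,1,0,0} = 3
G(16) = mex{3,2,1,1} = 0
G(17) = mex{0,3,2,0} = 1
Stack A: G(17) = 1.
Stack B: G(14) = 2.
Combined Grundy value = 1 ⊕ 2 = 3.

3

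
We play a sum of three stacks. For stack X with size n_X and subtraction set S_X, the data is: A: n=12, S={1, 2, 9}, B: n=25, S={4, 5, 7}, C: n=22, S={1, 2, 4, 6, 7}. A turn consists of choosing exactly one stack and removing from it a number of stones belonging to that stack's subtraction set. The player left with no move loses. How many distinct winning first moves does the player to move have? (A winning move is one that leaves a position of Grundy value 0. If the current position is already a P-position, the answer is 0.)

3

Stack A, S = {1, 2, 9}:
G(0) = 0
G(1) = mex{0} = 1
G(2) = mex{1,0} = 2
G(3) = mex{2,1} = 0
G(4) = mex{0,2} = 1
G(5) = mex{1,0} = 2
G(6) = mex{2,1} = 0
G(7) = mex{0,2} = 1
G(8) = mex{1,0} = 2
G(9) = mex{2,1,0} = 3
G(10) = mex{3,2,1} = 0
G(11) = mex{0,3,2} = 1
G(12) = mex{1,0,0} = 2
G_A(12) = 2.
Stack B, S = {4, 5, 7}:
n :  0  1  2  3  4  5  6  7  8  9 10 11 12 13 14 15 16 17 18 19 20 21 22 23 24 25
G :  0  0  0  0  1  1  1  1  2  2  2  0  0  0  0  1  1  1  1  2  2  2  0  0  0  0
G_B(25) = 0.
Stack C, S = {1, 2, 4, 6, 7}:
G(0) = 0
G(1) = mex{0} = 1
G(2) = mex{1,0} = 2
G(3) = mex{2,1} = 0
G(4) = mex{0,2,0} = 1
G(5) = mex{1,0,1} = 2
G(6) = mex{2,1,2,0} = 3
G(7) = mex{3,2,0,1,0} = 4
G(8) = mex{4,3,1,2,1} = 0
G(9) = mex{0,4,2,0,2} = 1
G(10) = mex{1,0,3,1,0} = 2
G(11) = mex{2,1,4,2,1} = 0
G(12) = mex{0,2,0,3,2} = 1
G(13) = mex{1,0,1,4,3} = 2
G(14) = mex{2,1,2,0,4} = 3
G(15) = mex{3,2,0,1,0} = 4
G(16) = mex{4,3,1,2,1} = 0
G(17) = mex{0,4,2,0,2} = 1
G(18) = mex{1,0,3,1,0} = 2
G(19) = mex{2,1,4,2,1} = 0
G(20) = mex{0,2,0,3,2} = 1
G(21) = mex{1,0,1,4,3} = 2
G(22) = mex{2,1,2,0,4} = 3
G_C(22) = 3.
Combined Grundy value = 2 ⊕ 0 ⊕ 3 = 1.
A winning move leaves total XOR = 0, i.e. changes one component's Grundy value g to g ⊕ X where X is the current total.
Stack A: need g' = 2⊕1 = 3. Options: 12−1→G=1, 12−2→G=0, 12−9→G=0. Hits: 0.
Stack B: need g' = 0⊕1 = 1. Options: 25−4→G=2, 25−5→G=2, 25−7→G=1. Hits: 1.
Stack C: need g' = 3⊕1 = 2. Options: 22−1→G=2, 22−2→G=1, 22−4→G=2, 22−6→G=0, 22−7→G=4. Hits: 2.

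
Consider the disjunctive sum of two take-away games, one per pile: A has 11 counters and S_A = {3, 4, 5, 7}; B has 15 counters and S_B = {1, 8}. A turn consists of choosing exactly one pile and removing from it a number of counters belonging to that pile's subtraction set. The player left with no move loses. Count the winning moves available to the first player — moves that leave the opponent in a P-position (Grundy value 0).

Pile A, S = {3, 4, 5, 7}:
G(0) = 0
G(1) = mex{} = 0
G(2) = mex{} = 0
G(3) = mex{0} = 1
G(4) = mex{0,0} = 1
G(5) = mex{0,0,0} = 1
G(6) = mex{1,0,0} = 2
G(7) = mex{1,1,0,0} = 2
G(8) = mex{1,1,1,0} = 2
G(9) = mex{2,1,1,0} = 3
G(10) = mex{2,2,1,1} = 0
G(11) = mex{2,2,2,1} = 0
G_A(11) = 0.
Pile B, S = {1, 8}:
n :  0  1  2  3  4  5  6  7  8  9 10 11 12 13 14 15
G :  0  1  0  1  0  1  0  1  2  0  1  0  1  0  1  0
G_B(15) = 0.
Combined Grundy value = 0 ⊕ 0 = 0.
A winning move leaves total XOR = 0, i.e. changes one component's Grundy value g to g ⊕ X where X is the current total.
Pile A: target g' = 0⊕0 = 0, but every legal move changes the Grundy value (mex property), so 0 moves.
Pile B: target g' = 0⊕0 = 0, but every legal move changes the Grundy value (mex property), so 0 moves.

0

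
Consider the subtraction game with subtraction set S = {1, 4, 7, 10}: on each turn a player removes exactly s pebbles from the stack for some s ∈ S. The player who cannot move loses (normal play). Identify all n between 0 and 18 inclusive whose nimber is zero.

n :  0  1  2  3  4  5  6  7  8  9 10 11 12 13 14 15 16 17 18
G :  0  1  0  1  2  0  1  2  0  1  2  0  1  0  1  2  0  1  2
P-positions are exactly the n with G(n) = 0.

0, 2, 5, 8, 11, 13, 16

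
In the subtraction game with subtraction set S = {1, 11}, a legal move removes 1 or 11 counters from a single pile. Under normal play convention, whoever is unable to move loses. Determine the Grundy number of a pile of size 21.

n :  0  1  2  3  4  5  6  7  8  9 10 11 12 13 14 15 16 17 18 19 20 21
G :  0  1  0  1  0  1  0  1  0  1  0  1  0  1  0  1  0  1  0  1  0  1

1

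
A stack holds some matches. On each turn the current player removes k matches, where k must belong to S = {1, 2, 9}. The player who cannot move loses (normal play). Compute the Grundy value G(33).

G(0) = 0
G(1) = mex{0} = 1
G(2) = mex{1,0} = 2
G(3) = mex{2,1} = 0
G(4) = mex{0,2} = 1
G(5) = mex{1,0} = 2
G(6) = mex{2,1} = 0
G(7) = mex{0,2} = 1
G(8) = mex{1,0} = 2
G(9) = mex{2,1,0} = 3
G(10) = mex{3,2,1} = 0
G(11) = mex{0,3,2} = 1
G(12) = mex{1,0,0} = 2
G(13) = mex{2,1,1} = 0
G(14) = mex{0,2,2} = 1
G(15) = mex{1,0,0} = 2
G(16) = mex{2,1,1} = 0
G(17) = mex{0,2,2} = 1
G(18) = mex{1,0,3} = 2
G(19) = mex{2,1,0} = 3
G(20) = mex{3,2,1} = 0
G(21) = mex{0,3,2} = 1
G(22) = mex{1,0,0} = 2
G(23) = mex{2,1,1} = 0
G(24) = mex{0,2,2} = 1
G(25) = mex{1,0,0} = 2
G(26) = mex{2,1,1} = 0
G(27) = mex{0,2,2} = 1
G(28) = mex{1,0,3} = 2
G(29) = mex{2,1,0} = 3
G(30) = mex{3,2,1} = 0
G(31) = mex{0,3,2} = 1
G(32) = mex{1,0,0} = 2
G(33) = mex{2,1,1} = 0

0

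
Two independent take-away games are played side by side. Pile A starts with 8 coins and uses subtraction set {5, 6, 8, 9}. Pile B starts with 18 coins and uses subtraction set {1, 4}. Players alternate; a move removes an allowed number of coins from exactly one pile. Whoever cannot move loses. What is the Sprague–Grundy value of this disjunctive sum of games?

0

Pile A, S = {5, 6, 8, 9}:
n : 0 1 2 3 4 5 6 7 8
G : 0 0 0 0 0 1 1 1 1
G_A(8) = 1.
Pile B, S = {1, 4}:
n :  0  1  2  3  4  5  6  7  8  9 10 11 12 13 14 15 16 17 18
G :  0  1  0  1  2  0  1  0  1  2  0  1  0  1  2  0  1  0  1
G_B(18) = 1.
Combined Grundy value = 1 ⊕ 1 = 0.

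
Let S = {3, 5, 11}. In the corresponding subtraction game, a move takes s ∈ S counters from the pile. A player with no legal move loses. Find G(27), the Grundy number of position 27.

n :  0  1  2  3  4  5  6  7  8  9 10 11 12 13 14 15 16 17 18 19 20 21 22 23 24 25 26 27
G :  0  0  0  1  1  1  2  2  0  0  0  1  1  1  2  2  0  0  0  1  1  1  2  2  0  0  0  1

1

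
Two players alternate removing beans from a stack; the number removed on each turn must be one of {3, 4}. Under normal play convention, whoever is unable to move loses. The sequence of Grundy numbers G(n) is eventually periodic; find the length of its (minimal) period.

n :  0  1  2  3  4  5  6  7  8  9 10 11 12 13 14 15
G :  0  0  0  1  1  1  2  0  0  0  1  1  1  2  0  0
G(n+7) = G(n) holds for n = 0,…,3 (a full window of length max(S) = 4), so the sequence is purely periodic with period 7.

7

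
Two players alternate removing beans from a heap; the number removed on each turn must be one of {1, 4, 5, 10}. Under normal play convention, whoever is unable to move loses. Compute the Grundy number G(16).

3

G(0) = 0
G(1) = mex{0} = 1
G(2) = mex{1} = 0
G(3) = mex{0} = 1
G(4) = mex{1,0} = 2
G(5) = mex{2,1,0} = 3
G(6) = mex{3,0,1} = 2
G(7) = mex{2,1,0} = 3
G(8) = mex{3,2,1} = 0
G(9) = mex{0,3,2} = 1
G(10) = mex{1,2,3,0} = 4
G(11) = mex{4,3,2,1} = 0
G(12) = mex{0,0,3,0} = 1
G(13) = mex{1,1,0,1} = 2
G(14) = mex{2,4,1,2} = 0
G(15) = mex{0,0,4,3} = 1
G(16) = mex{1,1,0,2} = 3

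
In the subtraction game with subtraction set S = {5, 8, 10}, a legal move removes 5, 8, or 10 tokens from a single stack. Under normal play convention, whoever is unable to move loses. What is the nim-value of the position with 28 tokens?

G(0) = 0
G(1) = mex{} = 0
G(2) = mex{} = 0
G(3) = mex{} = 0
G(4) = mex{} = 0
G(5) = mex{0} = 1
G(6) = mex{0} = 1
G(7) = mex{0} = 1
G(8) = mex{0,0} = 1
G(9) = mex{0,0} = 1
G(10) = mex{1,0,0} = 2
G(11) = mex{1,0,0} = 2
G(12) = mex{1,0,0} = 2
G(13) = mex{1,1,0} = 2
G(14) = mex{1,1,0} = 2
G(15) = mex{2,1,1} = 0
G(16) = mex{2,1,1} = 0
G(17) = mex{2,1,1} = 0
G(18) = mex{2,2,1} = 0
G(19) = mex{2,2,1} = 0
G(20) = mex{0,2,2} = 1
G(21) = mex{0,2,2} = 1
G(22) = mex{0,2,2} = 1
G(23) = mex{0,0,2} = 1
G(24) = mex{0,0,2} = 1
G(25) = mex{1,0,0} = 2
G(26) = mex{1,0,0} = 2
G(27) = mex{1,0,0} = 2
G(28) = mex{1,1,0} = 2

2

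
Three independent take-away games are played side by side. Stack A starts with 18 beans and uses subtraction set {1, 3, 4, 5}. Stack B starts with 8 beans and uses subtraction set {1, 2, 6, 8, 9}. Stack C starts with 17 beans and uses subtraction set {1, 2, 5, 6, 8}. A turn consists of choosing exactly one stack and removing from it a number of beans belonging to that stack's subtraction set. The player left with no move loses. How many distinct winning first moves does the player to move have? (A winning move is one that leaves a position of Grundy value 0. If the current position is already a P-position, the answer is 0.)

5

Stack A, S = {1, 3, 4, 5}:
n :  0  1  2  3  4  5  6  7  8  9 10 11 12 13 14 15 16 17 18
G :  0  1  0  1  2  3  2  3  0  1  0  1  2  3  2  3  0  1  0
G_A(18) = 0.
Stack B, S = {1, 2, 6, 8, 9}:
n : 0 1 2 3 4 5 6 7 8
G : 0 1 2 0 1 2 3 0 1
G_B(8) = 1.
Stack C, S = {1, 2, 5, 6, 8}:
n :  0  1  2  3  4  5  6  7  8  9 10 11 12 13 14 15 16 17
G :  0  1  2  0  1  2  3  0  1  2  0  1  2  3  0  1  2  0
G_C(17) = 0.
Combined Grundy value = 0 ⊕ 1 ⊕ 0 = 1.
A winning move leaves total XOR = 0, i.e. changes one component's Grundy value g to g ⊕ X where X is the current total.
Stack A: need g' = 0⊕1 = 1. Options: 18−1→G=1, 18−3→G=3, 18−4→G=2, 18−5→G=3. Hits: 1.
Stack B: need g' = 1⊕1 = 0. Options: 8−1→G=0, 8−2→G=3, 8−6→G=2, 8−8→G=0. Hits: 2.
Stack C: need g' = 0⊕1 = 1. Options: 17−1→G=2, 17−2→G=1, 17−5→G=2, 17−6→G=1, 17−8→G=2. Hits: 2.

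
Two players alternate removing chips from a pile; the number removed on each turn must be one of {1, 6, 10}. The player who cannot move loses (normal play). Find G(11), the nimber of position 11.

0

G(0) = 0
G(1) = mex{0} = 1
G(2) = mex{1} = 0
G(3) = mex{0} = 1
G(4) = mex{1} = 0
G(5) = mex{0} = 1
G(6) = mex{1,0} = 2
G(7) = mex{2,1} = 0
G(8) = mex{0,0} = 1
G(9) = mex{1,1} = 0
G(10) = mex{0,0,0} = 1
G(11) = mex{1,1,1} = 0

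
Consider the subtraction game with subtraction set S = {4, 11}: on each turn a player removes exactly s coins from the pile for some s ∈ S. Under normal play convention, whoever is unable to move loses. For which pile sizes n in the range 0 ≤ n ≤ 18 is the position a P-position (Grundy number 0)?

n :  0  1  2  3  4  5  6  7  8  9 10 11 12 13 14 15 16 17 18
G :  0  0  0  0  1  1  1  1  0  0  0  2  1  1  1  0  0  0  0
P-positions are exactly the n with G(n) = 0.

0, 1, 2, 3, 8, 9, 10, 15, 16, 17, 18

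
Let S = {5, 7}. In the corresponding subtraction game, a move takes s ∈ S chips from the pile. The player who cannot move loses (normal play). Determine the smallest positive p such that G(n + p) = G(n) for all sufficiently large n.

12

n :  0  1  2  3  4  5  6  7  8  9 10 11 12 13 14 15 16 17 18 19 20 21 22 23 24 25
G :  0  0  0  0  0  1  1  1  1  1  2  2  0  0  0  0  0  1  1  1  1  1  2  2  0  0
G(n+12) = G(n) holds for n = 0,…,6 (a full window of length max(S) = 7), so the sequence is purely periodic with period 12.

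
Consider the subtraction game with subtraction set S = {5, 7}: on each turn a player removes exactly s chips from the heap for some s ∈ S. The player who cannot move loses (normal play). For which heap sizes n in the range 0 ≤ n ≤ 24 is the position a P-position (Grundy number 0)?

n :  0  1  2  3  4  5  6  7  8  9 10 11 12 13 14 15 16 17 18 19 20 21 22 23 24
G :  0  0  0  0  0  1  1  1  1  1  2  2  0  0  0  0  0  1  1  1  1  1  2  2  0
P-positions are exactly the n with G(n) = 0.

0, 1, 2, 3, 4, 12, 13, 14, 15, 16, 24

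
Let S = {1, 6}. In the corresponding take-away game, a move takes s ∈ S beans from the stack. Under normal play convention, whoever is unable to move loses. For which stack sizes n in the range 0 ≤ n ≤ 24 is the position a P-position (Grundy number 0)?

0, 2, 4, 7, 9, 11, 14, 16, 18, 21, 23

G(0) = 0
G(1) = mex{0} = 1
G(2) = mex{1} = 0
G(3) = mex{0} = 1
G(4) = mex{1} = 0
G(5) = mex{0} = 1
G(6) = mex{1,0} = 2
G(7) = mex{2,1} = 0
G(8) = mex{0,0} = 1
G(9) = mex{1,1} = 0
G(10) = mex{0,0} = 1
G(11) = mex{1,1} = 0
G(12) = mex{0,2} = 1
G(13) = mex{1,0} = 2
G(14) = mex{2,1} = 0
G(15) = mex{0,0} = 1
G(16) = mex{1,1} = 0
G(17) = mex{0,0} = 1
G(18) = mex{1,1} = 0
G(19) = mex{0,2} = 1
G(20) = mex{1,0} = 2
G(21) = mex{2,1} = 0
G(22) = mex{0,0} = 1
G(23) = mex{1,1} = 0
G(24) = mex{0,0} = 1
P-positions are exactly the n with G(n) = 0.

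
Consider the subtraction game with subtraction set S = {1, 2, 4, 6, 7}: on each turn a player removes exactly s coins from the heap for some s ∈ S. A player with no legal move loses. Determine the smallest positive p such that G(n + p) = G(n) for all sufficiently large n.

G(0) = 0
G(1) = mex{0} = 1
G(2) = mex{1,0} = 2
G(3) = mex{2,1} = 0
G(4) = mex{0,2,0} = 1
G(5) = mex{1,0,1} = 2
G(6) = mex{2,1,2,0} = 3
G(7) = mex{3,2,0,1,0} = 4
G(8) = mex{4,3,1,2,1} = 0
G(9) = mex{0,4,2,0,2} = 1
G(10) = mex{1,0,3,1,0} = 2
G(11) = mex{2,1,4,2,1} = 0
G(12) = mex{0,2,0,3,2} = 1
G(13) = mex{1,0,1,4,3} = 2
G(14) = mex{2,1,2,0,4} = 3
G(15) = mex{3,2,0,1,0} = 4
G(16) = mex{4,3,1,2,1} = 0
G(17) = mex{0,4,2,0,2} = 1
G(n+8) = G(n) holds for n = 0,…,6 (a full window of length max(S) = 7), so the sequence is purely periodic with period 8.

8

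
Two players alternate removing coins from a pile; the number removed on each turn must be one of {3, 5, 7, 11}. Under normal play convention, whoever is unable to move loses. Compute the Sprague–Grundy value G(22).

n :  0  1  2  3  4  5  6  7  8  9 10 11 12 13 14 15 16 17 18 19 20 21 22
G :  0  0  0  1  1  1  2  2  2  3  0  3  4  1  0  3  0  1  0  1  0  1  0

0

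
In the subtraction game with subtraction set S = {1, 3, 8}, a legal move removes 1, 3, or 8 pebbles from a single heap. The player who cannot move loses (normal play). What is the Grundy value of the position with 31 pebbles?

3

G(0) = 0
G(1) = mex{0} = 1
G(2) = mex{1} = 0
G(3) = mex{0,0} = 1
G(4) = mex{1,1} = 0
G(5) = mex{0,0} = 1
G(6) = mex{1,1} = 0
G(7) = mex{0,0} = 1
G(8) = mex{1,1,0} = 2
G(9) = mex{2,0,1} = 3
G(10) = mex{3,1,0} = 2
G(11) = mex{2,2,1} = 0
G(12) = mex{0,3,0} = 1
G(13) = mex{1,2,1} = 0
G(14) = mex{0,0,0} = 1
G(15) = mex{1,1,1} = 0
G(16) = mex{0,0,2} = 1
G(17) = mex{1,1,3} = 0
G(18) = mex{0,0,2} = 1
G(19) = mex{1,1,0} = 2
G(20) = mex{2,0,1} = 3
G(21) = mex{3,1,0} = 2
G(22) = mex{2,2,1} = 0
G(23) = mex{0,3,0} = 1
G(24) = mex{1,2,1} = 0
G(25) = mex{0,0,0} = 1
G(26) = mex{1,1,1} = 0
G(27) = mex{0,0,2} = 1
G(28) = mex{1,1,3} = 0
G(29) = mex{0,0,2} = 1
G(30) = mex{1,1,0} = 2
G(31) = mex{2,0,1} = 3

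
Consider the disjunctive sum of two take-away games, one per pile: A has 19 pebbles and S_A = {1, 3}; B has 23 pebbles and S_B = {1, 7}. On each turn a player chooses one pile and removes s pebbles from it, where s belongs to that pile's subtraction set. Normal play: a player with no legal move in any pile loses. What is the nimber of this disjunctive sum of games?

0

Pile A, S = {1, 3}:
G(0) = 0
G(1) = mex{0} = 1
G(2) = mex{1} = 0
G(3) = mex{0,0} = 1
G(4) = mex{1,1} = 0
G(5) = mex{0,0} = 1
G(6) = mex{1,1} = 0
G(7) = mex{0,0} = 1
G(8) = mex{1,1} = 0
G(9) = mex{0,0} = 1
G(10) = mex{1,1} = 0
G(11) = mex{0,0} = 1
G(12) = mex{1,1} = 0
G(13) = mex{0,0} = 1
G(14) = mex{1,1} = 0
G(15) = mex{0,0} = 1
G(16) = mex{1,1} = 0
G(17) = mex{0,0} = 1
G(18) = mex{1,1} = 0
G(19) = mex{0,0} = 1
G_A(19) = 1.
Pile B, S = {1, 7}:
G(0) = 0
G(1) = mex{0} = 1
G(2) = mex{1} = 0
G(3) = mex{0} = 1
G(4) = mex{1} = 0
G(5) = mex{0} = 1
G(6) = mex{1} = 0
G(7) = mex{0,0} = 1
G(8) = mex{1,1} = 0
G(9) = mex{0,0} = 1
G(10) = mex{1,1} = 0
G(11) = mex{0,0} = 1
G(12) = mex{1,1} = 0
G(13) = mex{0,0} = 1
G(14) = mex{1,1} = 0
G(15) = mex{0,0} = 1
G(16) = mex{1,1} = 0
G(17) = mex{0,0} = 1
G(18) = mex{1,1} = 0
G(19) = mex{0,0} = 1
G(20) = mex{1,1} = 0
G(21) = mex{0,0} = 1
G(22) = mex{1,1} = 0
G(23) = mex{0,0} = 1
G_B(23) = 1.
Combined Grundy value = 1 ⊕ 1 = 0.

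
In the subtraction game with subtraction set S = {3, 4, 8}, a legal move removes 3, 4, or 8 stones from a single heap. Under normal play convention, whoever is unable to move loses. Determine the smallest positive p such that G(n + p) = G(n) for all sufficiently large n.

n :  0  1  2  3  4  5  6  7  8  9 10 11 12 13 14 15 16 17 18 19 20 21 22 23 24 25
G :  0  0  0  1  1  1  2  0  2  3  1  3  0  0  0  1  1  1  2  0  2  3  1  3  0  0
G(n+12) = G(n) holds for n = 0,…,7 (a full window of length max(S) = 8), so the sequence is purely periodic with period 12.

12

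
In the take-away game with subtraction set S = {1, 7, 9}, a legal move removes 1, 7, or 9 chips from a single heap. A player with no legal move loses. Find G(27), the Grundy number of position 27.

n :  0  1  2  3  4  5  6  7  8  9 10 11 12 13 14 15 16 17 18 19 20 21 22 23 24 25 26 27
G :  0  1  0  1  0  1  0  1  0  1  0  1  0  1  0  1  0  1  0  1  0  1  0  1  0  1  0  1

1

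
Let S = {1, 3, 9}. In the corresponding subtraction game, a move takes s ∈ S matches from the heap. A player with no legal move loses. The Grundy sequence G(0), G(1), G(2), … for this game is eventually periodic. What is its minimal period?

n :  0  1  2  3  4  5  6  7  8  9 10 11 12 13 14
G :  0  1  0  1  0  1  0  1  0  1  0  1  0  1  0
G(n+2) = G(n) holds for n = 0,…,8 (a full window of length max(S) = 9), so the sequence is purely periodic with period 2.

2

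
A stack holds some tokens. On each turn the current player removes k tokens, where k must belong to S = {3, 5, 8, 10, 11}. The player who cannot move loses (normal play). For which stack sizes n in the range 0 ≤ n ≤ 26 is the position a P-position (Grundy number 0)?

G(0) = 0
G(1) = mex{} = 0
G(2) = mex{} = 0
G(3) = mex{0} = 1
G(4) = mex{0} = 1
G(5) = mex{0,0} = 1
G(6) = mex{1,0} = 2
G(7) = mex{1,0} = 2
G(8) = mex{1,1,0} = 2
G(9) = mex{2,1,0} = 3
G(10) = mex{2,1,0,0} = 3
G(11) = mex{2,2,1,0,0} = 3
G(12) = mex{3,2,1,0,0} = 4
G(13) = mex{3,2,1,1,0} = 4
G(14) = mex{3,3,2,1,1} = 0
G(15) = mex{4,3,2,1,1} = 0
G(16) = mex{4,3,2,2,1} = 0
G(17) = mex{0,4,3,2,2} = 1
G(18) = mex{0,4,3,2,2} = 1
G(19) = mex{0,0,3,3,2} = 1
G(20) = mex{1,0,4,3,3} = 2
G(21) = mex{1,0,4,3,3} = 2
G(22) = mex{1,1,0,4,3} = 2
G(23) = mex{2,1,0,4,4} = 3
G(24) = mex{2,1,0,0,4} = 3
G(25) = mex{2,2,1,0,0} = 3
G(26) = mex{3,2,1,0,0} = 4
P-positions are exactly the n with G(n) = 0.

0, 1, 2, 14, 15, 16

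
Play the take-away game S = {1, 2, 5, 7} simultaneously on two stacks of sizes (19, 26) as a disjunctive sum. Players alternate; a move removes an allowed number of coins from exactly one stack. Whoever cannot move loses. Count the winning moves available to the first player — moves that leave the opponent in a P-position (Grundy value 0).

4

All stacks use S = {1, 2, 5, 7}:
G(0) = 0
G(1) = mex{0} = 1
G(2) = mex{1,0} = 2
G(3) = mex{2,1} = 0
G(4) = mex{0,2} = 1
G(5) = mex{1,0,0} = 2
G(6) = mex{2,1,1} = 0
G(7) = mex{0,2,2,0} = 1
G(8) = mex{1,0,0,1} = 2
G(9) = mex{2,1,1,2} = 0
G(10) = mex{0,2,2,0} = 1
G(11) = mex{1,0,0,1} = 2
G(12) = mex{2,1,1,2} = 0
G(13) = mex{0,2,2,0} = 1
G(14) = mex{1,0,0,1} = 2
G(15) = mex{2,1,1,2} = 0
G(16) = mex{0,2,2,0} = 1
G(17) = mex{1,0,0,1} = 2
G(18) = mex{2,1,1,2} = 0
G(19) = mex{0,2,2,0} = 1
G(20) = mex{1,0,0,1} = 2
G(21) = mex{2,1,1,2} = 0
G(22) = mex{0,2,2,0} = 1
G(23) = mex{1,0,0,1} = 2
G(24) = mex{2,1,1,2} = 0
G(25) = mex{0,2,2,0} = 1
G(26) = mex{1,0,0,1} = 2
Stack A: G(19) = 1.
Stack B: G(26) = 2.
Combined Grundy value = 1 ⊕ 2 = 3.
A winning move leaves total XOR = 0, i.e. changes one component's Grundy value g to g ⊕ X where X is the current total.
Stack A: need g' = 1⊕3 = 2. Options: 19−1→G=0, 19−2→G=2, 19−5→G=2, 19−7→G=0. Hits: 2.
Stack B: need g' = 2⊕3 = 1. Options: 26−1→G=1, 26−2→G=0, 26−5→G=0, 26−7→G=1. Hits: 2.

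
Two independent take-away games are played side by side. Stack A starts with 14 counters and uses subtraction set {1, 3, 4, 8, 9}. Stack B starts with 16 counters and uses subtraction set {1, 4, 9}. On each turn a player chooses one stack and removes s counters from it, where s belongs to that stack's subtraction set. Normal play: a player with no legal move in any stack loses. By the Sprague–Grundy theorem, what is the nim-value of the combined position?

Stack A, S = {1, 3, 4, 8, 9}:
n :  0  1  2  3  4  5  6  7  8  9 10 11 12 13 14
G :  0  1  0  1  2  3  2  0  1  4  3  2  0  1  0
G_A(14) = 0.
Stack B, S = {1, 4, 9}:
n :  0  1  2  3  4  5  6  7  8  9 10 11 12 13 14 15 16
G :  0  1  0  1  2  0  1  0  1  2  0  1  0  1  2  0  1
G_B(16) = 1.
Combined Grundy value = 0 ⊕ 1 = 1.

1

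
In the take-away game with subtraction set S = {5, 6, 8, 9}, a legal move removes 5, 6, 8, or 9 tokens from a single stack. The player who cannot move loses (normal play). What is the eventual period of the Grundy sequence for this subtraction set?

n :  0  1  2  3  4  5  6  7  8  9 10 11 12 13 14 15 16 17 18 19 20 21 22 23 24 25 26 27 28 29
G :  0  0  0  0  0  1  1  1  1  1  2  2  2  2  0  0  0  0  0  1  1  1  1  1  2  2  2  2  0  0
G(n+14) = G(n) holds for n = 0,…,8 (a full window of length max(S) = 9), so the sequence is purely periodic with period 14.

14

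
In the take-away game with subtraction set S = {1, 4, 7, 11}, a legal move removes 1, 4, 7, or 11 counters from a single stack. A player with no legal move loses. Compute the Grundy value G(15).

n :  0  1  2  3  4  5  6  7  8  9 10 11 12 13 14 15
G :  0  1  0  1  2  0  1  2  0  1  0  1  2  3  4  3

3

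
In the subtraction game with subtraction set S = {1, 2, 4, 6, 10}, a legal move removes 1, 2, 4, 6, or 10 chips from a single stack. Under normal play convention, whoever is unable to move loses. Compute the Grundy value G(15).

G(0) = 0
G(1) = mex{0} = 1
G(2) = mex{1,0} = 2
G(3) = mex{2,1} = 0
G(4) = mex{0,2,0} = 1
G(5) = mex{1,0,1} = 2
G(6) = mex{2,1,2,0} = 3
G(7) = mex{3,2,0,1} = 4
G(8) = mex{4,3,1,2} = 0
G(9) = mex{0,4,2,0} = 1
G(10) = mex{1,0,3,1,0} = 2
G(11) = mex{2,1,4,2,1} = 0
G(12) = mex{0,2,0,3,2} = 1
G(13) = mex{1,0,1,4,0} = 2
G(14) = mex{2,1,2,0,1} = 3
G(15) = mex{3,2,0,1,2} = 4

4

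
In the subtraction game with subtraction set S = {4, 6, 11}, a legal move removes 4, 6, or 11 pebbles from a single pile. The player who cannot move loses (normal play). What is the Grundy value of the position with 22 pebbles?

1

G(0) = 0
G(1) = mex{} = 0
G(2) = mex{} = 0
G(3) = mex{} = 0
G(4) = mex{0} = 1
G(5) = mex{0} = 1
G(6) = mex{0,0} = 1
G(7) = mex{0,0} = 1
G(8) = mex{1,0} = 2
G(9) = mex{1,0} = 2
G(10) = mex{1,1} = 0
G(11) = mex{1,1,0} = 2
G(12) = mex{2,1,0} = 3
G(13) = mex{2,1,0} = 3
G(14) = mex{0,2,0} = 1
G(15) = mex{2,2,1} = 0
G(16) = mex{3,0,1} = 2
G(17) = mex{3,2,1} = 0
G(18) = mex{1,3,1} = 0
G(19) = mex{0,3,2} = 1
G(20) = mex{2,1,2} = 0
G(21) = mex{0,0,0} = 1
G(22) = mex{0,2,2} = 1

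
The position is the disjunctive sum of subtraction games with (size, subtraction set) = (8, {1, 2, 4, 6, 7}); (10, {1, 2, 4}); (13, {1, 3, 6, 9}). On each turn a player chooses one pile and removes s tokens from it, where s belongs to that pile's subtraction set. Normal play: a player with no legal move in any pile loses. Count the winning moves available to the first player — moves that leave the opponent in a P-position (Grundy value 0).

0

Pile A, S = {1, 2, 4, 6, 7}:
G(0) = 0
G(1) = mex{0} = 1
G(2) = mex{1,0} = 2
G(3) = mex{2,1} = 0
G(4) = mex{0,2,0} = 1
G(5) = mex{1,0,1} = 2
G(6) = mex{2,1,2,0} = 3
G(7) = mex{3,2,0,1,0} = 4
G(8) = mex{4,3,1,2,1} = 0
G_A(8) = 0.
Pile B, S = {1, 2, 4}:
n :  0  1  2  3  4  5  6  7  8  9 10
G :  0  1  2  0  1  2  0  1  2  0  1
G_B(10) = 1.
Pile C, S = {1, 3, 6, 9}:
n :  0  1  2  3  4  5  6  7  8  9 10 11 12 13
G :  0  1  0  1  0  1  2  3  2  3  2  3  0  1
G_C(13) = 1.
Combined Grundy value = 0 ⊕ 1 ⊕ 1 = 0.
A winning move leaves total XOR = 0, i.e. changes one component's Grundy value g to g ⊕ X where X is the current total.
Pile A: target g' = 0⊕0 = 0, but every legal move changes the Grundy value (mex property), so 0 moves.
Pile B: target g' = 1⊕0 = 1, but every legal move changes the Grundy value (mex property), so 0 moves.
Pile C: target g' = 1⊕0 = 1, but every legal move changes the Grundy value (mex property), so 0 moves.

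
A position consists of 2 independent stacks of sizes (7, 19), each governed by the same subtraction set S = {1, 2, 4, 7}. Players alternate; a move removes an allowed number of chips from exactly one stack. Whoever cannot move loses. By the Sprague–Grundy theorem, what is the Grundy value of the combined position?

All stacks use S = {1, 2, 4, 7}:
G(0) = 0
G(1) = mex{0} = 1
G(2) = mex{1,0} = 2
G(3) = mex{2,1} = 0
G(4) = mex{0,2,0} = 1
G(5) = mex{1,0,1} = 2
G(6) = mex{2,1,2} = 0
G(7) = mex{0,2,0,0} = 1
G(8) = mex{1,0,1,1} = 2
G(9) = mex{2,1,2,2} = 0
G(10) = mex{0,2,0,0} = 1
G(11) = mex{1,0,1,1} = 2
G(12) = mex{2,1,2,2} = 0
G(13) = mex{0,2,0,0} = 1
G(14) = mex{1,0,1,1} = 2
G(15) = mex{2,1,2,2} = 0
G(16) = mex{0,2,0,0} = 1
G(17) = mex{1,0,1,1} = 2
G(18) = mex{2,1,2,2} = 0
G(19) = mex{0,2,0,0} = 1
Stack A: G(7) = 1.
Stack B: G(19) = 1.
Combined Grundy value = 1 ⊕ 1 = 0.

0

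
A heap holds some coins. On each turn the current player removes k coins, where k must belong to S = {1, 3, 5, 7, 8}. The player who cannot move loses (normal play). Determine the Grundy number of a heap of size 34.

n :  0  1  2  3  4  5  6  7  8  9 10 11 12 13 14 15 16 17 18 19 20 21 22 23 24 25 26 27 28 29 30 31 32 33 34
G :  0  1  0  1  0  1  0  1  2  3  2  3  2  3  2  0  1  0  1  0  1  0  1  2  3  2  3  2  3  2  0  1  0  1  0

0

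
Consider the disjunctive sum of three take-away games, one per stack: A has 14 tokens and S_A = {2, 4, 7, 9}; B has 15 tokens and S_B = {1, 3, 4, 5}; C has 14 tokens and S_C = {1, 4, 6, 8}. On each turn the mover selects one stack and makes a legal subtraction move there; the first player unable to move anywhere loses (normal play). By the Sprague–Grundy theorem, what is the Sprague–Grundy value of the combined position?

Stack A, S = {2, 4, 7, 9}:
G(0) = 0
G(1) = mex{} = 0
G(2) = mex{0} = 1
G(3) = mex{0} = 1
G(4) = mex{1,0} = 2
G(5) = mex{1,0} = 2
G(6) = mex{2,1} = 0
G(7) = mex{2,1,0} = 3
G(8) = mex{0,2,0} = 1
G(9) = mex{3,2,1,0} = 4
G(10) = mex{1,0,1,0} = 2
G(11) = mex{4,3,2,1} = 0
G(12) = mex{2,1,2,1} = 0
G(13) = mex{0,4,0,2} = 1
G(14) = mex{0,2,3,2} = 1
G_A(14) = 1.
Stack B, S = {1, 3, 4, 5}:
n :  0  1  2  3  4  5  6  7  8  9 10 11 12 13 14 15
G :  0  1  0  1  2  3  2  3  0  1  0  1  2  3  2  3
G_B(15) = 3.
Stack C, S = {1, 4, 6, 8}:
G(0) = 0
G(1) = mex{0} = 1
G(2) = mex{1} = 0
G(3) = mex{0} = 1
G(4) = mex{1,0} = 2
G(5) = mex{2,1} = 0
G(6) = mex{0,0,0} = 1
G(7) = mex{1,1,1} = 0
G(8) = mex{0,2,0,0} = 1
G(9) = mex{1,0,1,1} = 2
G(10) = mex{2,1,2,0} = 3
G(11) = mex{3,0,0,1} = 2
G(12) = mex{2,1,1,2} = 0
G(13) = mex{0,2,0,0} = 1
G(14) = mex{1,3,1,1} = 0
G_C(14) = 0.
Combined Grundy value = 1 ⊕ 3 ⊕ 0 = 2.

2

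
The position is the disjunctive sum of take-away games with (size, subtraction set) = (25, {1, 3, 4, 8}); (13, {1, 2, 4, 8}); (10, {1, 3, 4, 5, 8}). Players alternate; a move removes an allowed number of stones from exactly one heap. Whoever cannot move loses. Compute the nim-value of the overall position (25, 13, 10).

Heap A, S = {1, 3, 4, 8}:
n :  0  1  2  3  4  5  6  7  8  9 10 11 12 13 14 15 16 17 18 19 20 21 22 23 24 25
G :  0  1  0  1  2  3  2  0  1  0  1  2  3  2  0  1  0  1  2  3  2  0  1  0  1  2
G_A(25) = 2.
Heap B, S = {1, 2, 4, 8}:
n :  0  1  2  3  4  5  6  7  8  9 10 11 12 13
G :  0  1  2  0  1  2  0  1  2  0  1  2  0  1
G_B(13) = 1.
Heap C, S = {1, 3, 4, 5, 8}:
G(0) = 0
G(1) = mex{0} = 1
G(2) = mex{1} = 0
G(3) = mex{0,0} = 1
G(4) = mex{1,1,0} = 2
G(5) = mex{2,0,1,0} = 3
G(6) = mex{3,1,0,1} = 2
G(7) = mex{2,2,1,0} = 3
G(8) = mex{3,3,2,1,0} = 4
G(9) = mex{4,2,3,2,1} = 0
G(10) = mex{0,3,2,3,0} = 1
G_C(10) = 1.
Combined Grundy value = 2 ⊕ 1 ⊕ 1 = 2.

2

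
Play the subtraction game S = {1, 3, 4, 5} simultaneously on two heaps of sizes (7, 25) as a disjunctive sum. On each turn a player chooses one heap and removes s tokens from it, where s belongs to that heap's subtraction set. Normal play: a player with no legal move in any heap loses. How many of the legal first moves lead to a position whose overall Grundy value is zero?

2

All heaps use S = {1, 3, 4, 5}:
G(0) = 0
G(1) = mex{0} = 1
G(2) = mex{1} = 0
G(3) = mex{0,0} = 1
G(4) = mex{1,1,0} = 2
G(5) = mex{2,0,1,0} = 3
G(6) = mex{3,1,0,1} = 2
G(7) = mex{2,2,1,0} = 3
G(8) = mex{3,3,2,1} = 0
G(9) = mex{0,2,3,2} = 1
G(10) = mex{1,3,2,3} = 0
G(11) = mex{0,0,3,2} = 1
G(12) = mex{1,1,0,3} = 2
G(13) = mex{2,0,1,0} = 3
G(14) = mex{3,1,0,1} = 2
G(15) = mex{2,2,1,0} = 3
G(16) = mex{3,3,2,1} = 0
G(17) = mex{0,2,3,2} = 1
G(18) = mex{1,3,2,3} = 0
G(19) = mex{0,0,3,2} = 1
G(20) = mex{1,1,0,3} = 2
G(21) = mex{2,0,1,0} = 3
G(22) = mex{3,1,0,1} = 2
G(23) = mex{2,2,1,0} = 3
G(24) = mex{3,3,2,1} = 0
G(25) = mex{0,2,3,2} = 1
Heap A: G(7) = 3.
Heap B: G(25) = 1.
Combined Grundy value = 3 ⊕ 1 = 2.
A winning move leaves total XOR = 0, i.e. changes one component's Grundy value g to g ⊕ X where X is the current total.
Heap A: need g' = 3⊕2 = 1. Options: 7−1→G=2, 7−3→G=2, 7−4→G=1, 7−5→G=0. Hits: 1.
Heap B: need g' = 1⊕2 = 3. Options: 25−1→G=0, 25−3→G=2, 25−4→G=3, 25−5→G=2. Hits: 1.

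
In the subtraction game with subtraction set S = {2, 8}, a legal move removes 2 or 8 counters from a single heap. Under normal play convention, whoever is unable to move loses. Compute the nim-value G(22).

1

n :  0  1  2  3  4  5  6  7  8  9 10 11 12 13 14 15 16 17 18 19 20 21 22
G :  0  0  1  1  0  0  1  1  2  2  0  0  1  1  0  0  1  1  2  2  0  0  1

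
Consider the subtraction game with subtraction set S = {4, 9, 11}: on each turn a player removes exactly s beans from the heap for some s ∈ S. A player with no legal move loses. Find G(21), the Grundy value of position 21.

n :  0  1  2  3  4  5  6  7  8  9 10 11 12 13 14 15 16 17 18 19 20 21
G :  0  0  0  0  1  1  1  1  0  2  2  2  1  3  3  0  0  2  0  1  1  0

0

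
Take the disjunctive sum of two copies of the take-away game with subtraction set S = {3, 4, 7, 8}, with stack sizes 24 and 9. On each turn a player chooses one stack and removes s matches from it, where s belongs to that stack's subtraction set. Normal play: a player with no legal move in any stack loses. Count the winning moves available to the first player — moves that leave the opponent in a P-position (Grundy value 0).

4

All stacks use S = {3, 4, 7, 8}:
G(0) = 0
G(1) = mex{} = 0
G(2) = mex{} = 0
G(3) = mex{0} = 1
G(4) = mex{0,0} = 1
G(5) = mex{0,0} = 1
G(6) = mex{1,0} = 2
G(7) = mex{1,1,0} = 2
G(8) = mex{1,1,0,0} = 2
G(9) = mex{2,1,0,0} = 3
G(10) = mex{2,2,1,0} = 3
G(11) = mex{2,2,1,1} = 0
G(12) = mex{3,2,1,1} = 0
G(13) = mex{3,3,2,1} = 0
G(14) = mex{0,3,2,2} = 1
G(15) = mex{0,0,2,2} = 1
G(16) = mex{0,0,3,2} = 1
G(17) = mex{1,0,3,3} = 2
G(18) = mex{1,1,0,3} = 2
G(19) = mex{1,1,0,0} = 2
G(20) = mex{2,1,0,0} = 3
G(21) = mex{2,2,1,0} = 3
G(22) = mex{2,2,1,1} = 0
G(23) = mex{3,2,1,1} = 0
G(24) = mex{3,3,2,1} = 0
Stack A: G(24) = 0.
Stack B: G(9) = 3.
Combined Grundy value = 0 ⊕ 3 = 3.
A winning move leaves total XOR = 0, i.e. changes one component's Grundy value g to g ⊕ X where X is the current total.
Stack A: need g' = 0⊕3 = 3. Options: 24−3→G=3, 24−4→G=3, 24−7→G=2, 24−8→G=1. Hits: 2.
Stack B: need g' = 3⊕3 = 0. Options: 9−3→G=2, 9−4→G=1, 9−7→G=0, 9−8→G=0. Hits: 2.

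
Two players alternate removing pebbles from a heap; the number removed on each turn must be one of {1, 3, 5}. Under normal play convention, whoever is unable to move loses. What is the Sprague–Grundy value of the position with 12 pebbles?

0

G(0) = 0
G(1) = mex{0} = 1
G(2) = mex{1} = 0
G(3) = mex{0,0} = 1
G(4) = mex{1,1} = 0
G(5) = mex{0,0,0} = 1
G(6) = mex{1,1,1} = 0
G(7) = mex{0,0,0} = 1
G(8) = mex{1,1,1} = 0
G(9) = mex{0,0,0} = 1
G(10) = mex{1,1,1} = 0
G(11) = mex{0,0,0} = 1
G(12) = mex{1,1,1} = 0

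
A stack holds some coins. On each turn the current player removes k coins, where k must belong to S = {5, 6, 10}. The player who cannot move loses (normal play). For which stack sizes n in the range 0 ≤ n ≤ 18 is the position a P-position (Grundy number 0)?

0, 1, 2, 3, 4, 15, 16, 17, 18

n :  0  1  2  3  4  5  6  7  8  9 10 11 12 13 14 15 16 17 18
G :  0  0  0  0  0  1  1  1  1  1  2  2  2  2  2  0  0  0  0
P-positions are exactly the n with G(n) = 0.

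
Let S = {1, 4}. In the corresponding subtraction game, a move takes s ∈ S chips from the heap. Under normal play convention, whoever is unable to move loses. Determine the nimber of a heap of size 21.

1

n :  0  1  2  3  4  5  6  7  8  9 10 11 12 13 14 15 16 17 18 19 20 21
G :  0  1  0  1  2  0  1  0  1  2  0  1  0  1  2  0  1  0  1  2  0  1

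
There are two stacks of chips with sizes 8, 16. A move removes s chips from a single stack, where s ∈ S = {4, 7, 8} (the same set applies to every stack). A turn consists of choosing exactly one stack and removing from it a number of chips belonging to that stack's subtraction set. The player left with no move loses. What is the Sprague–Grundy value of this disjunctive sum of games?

All stacks use S = {4, 7, 8}:
n :  0  1  2  3  4  5  6  7  8  9 10 11 12 13 14 15 16
G :  0  0  0  0  1  1  1  1  2  2  2  2  0  0  0  0  1
Stack A: G(8) = 2.
Stack B: G(16) = 1.
Combined Grundy value = 2 ⊕ 1 = 3.

3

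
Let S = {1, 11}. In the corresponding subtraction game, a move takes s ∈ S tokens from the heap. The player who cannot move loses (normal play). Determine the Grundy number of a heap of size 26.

0

G(0) = 0
G(1) = mex{0} = 1
G(2) = mex{1} = 0
G(3) = mex{0} = 1
G(4) = mex{1} = 0
G(5) = mex{0} = 1
G(6) = mex{1} = 0
G(7) = mex{0} = 1
G(8) = mex{1} = 0
G(9) = mex{0} = 1
G(10) = mex{1} = 0
G(11) = mex{0,0} = 1
G(12) = mex{1,1} = 0
G(13) = mex{0,0} = 1
G(14) = mex{1,1} = 0
G(15) = mex{0,0} = 1
G(16) = mex{1,1} = 0
G(17) = mex{0,0} = 1
G(18) = mex{1,1} = 0
G(19) = mex{0,0} = 1
G(20) = mex{1,1} = 0
G(21) = mex{0,0} = 1
G(22) = mex{1,1} = 0
G(23) = mex{0,0} = 1
G(24) = mex{1,1} = 0
G(25) = mex{0,0} = 1
G(26) = mex{1,1} = 0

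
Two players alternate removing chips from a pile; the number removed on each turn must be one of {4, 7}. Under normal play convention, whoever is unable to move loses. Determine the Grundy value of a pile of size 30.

2

G(0) = 0
G(1) = mex{} = 0
G(2) = mex{} = 0
G(3) = mex{} = 0
G(4) = mex{0} = 1
G(5) = mex{0} = 1
G(6) = mex{0} = 1
G(7) = mex{0,0} = 1
G(8) = mex{1,0} = 2
G(9) = mex{1,0} = 2
G(10) = mex{1,0} = 2
G(11) = mex{1,1} = 0
G(12) = mex{2,1} = 0
G(13) = mex{2,1} = 0
G(14) = mex{2,1} = 0
G(15) = mex{0,2} = 1
G(16) = mex{0,2} = 1
G(17) = mex{0,2} = 1
G(18) = mex{0,0} = 1
G(19) = mex{1,0} = 2
G(20) = mex{1,0} = 2
G(21) = mex{1,0} = 2
G(22) = mex{1,1} = 0
G(23) = mex{2,1} = 0
G(24) = mex{2,1} = 0
G(25) = mex{2,1} = 0
G(26) = mex{0,2} = 1
G(27) = mex{0,2} = 1
G(28) = mex{0,2} = 1
G(29) = mex{0,0} = 1
G(30) = mex{1,0} = 2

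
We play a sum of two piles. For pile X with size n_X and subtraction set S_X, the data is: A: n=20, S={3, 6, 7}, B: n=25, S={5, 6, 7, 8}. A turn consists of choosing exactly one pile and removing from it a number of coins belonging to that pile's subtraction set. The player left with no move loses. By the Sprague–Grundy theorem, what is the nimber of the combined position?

2

Pile A, S = {3, 6, 7}:
n :  0  1  2  3  4  5  6  7  8  9 10 11 12 13 14 15 16 17 18 19 20
G :  0  0  0  1  1  1  2  2  2  3  0  0  0  1  1  1  2  2  2  3  0
G_A(20) = 0.
Pile B, S = {5, 6, 7, 8}:
n :  0  1  2  3  4  5  6  7  8  9 10 11 12 13 14 15 16 17 18 19 20 21 22 23 24 25
G :  0  0  0  0  0  1  1  1  1  1  2  2  2  0  0  0  0  0  1  1  1  1  1  2  2  2
G_B(25) = 2.
Combined Grundy value = 0 ⊕ 2 = 2.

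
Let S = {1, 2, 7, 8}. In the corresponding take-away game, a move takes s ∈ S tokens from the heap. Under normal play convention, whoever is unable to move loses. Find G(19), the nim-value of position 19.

G(0) = 0
G(1) = mex{0} = 1
G(2) = mex{1,0} = 2
G(3) = mex{2,1} = 0
G(4) = mex{0,2} = 1
G(5) = mex{1,0} = 2
G(6) = mex{2,1} = 0
G(7) = mex{0,2,0} = 1
G(8) = mex{1,0,1,0} = 2
G(9) = mex{2,1,2,1} = 0
G(10) = mex{0,2,0,2} = 1
G(11) = mex{1,0,1,0} = 2
G(12) = mex{2,1,2,1} = 0
G(13) = mex{0,2,0,2} = 1
G(14) = mex{1,0,1,0} = 2
G(15) = mex{2,1,2,1} = 0
G(16) = mex{0,2,0,2} = 1
G(17) = mex{1,0,1,0} = 2
G(18) = mex{2,1,2,1} = 0
G(19) = mex{0,2,0,2} = 1

1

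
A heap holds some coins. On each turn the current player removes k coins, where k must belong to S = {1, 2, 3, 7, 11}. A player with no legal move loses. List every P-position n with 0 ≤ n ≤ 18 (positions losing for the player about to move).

G(0) = 0
G(1) = mex{0} = 1
G(2) = mex{1,0} = 2
G(3) = mex{2,1,0} = 3
G(4) = mex{3,2,1} = 0
G(5) = mex{0,3,2} = 1
G(6) = mex{1,0,3} = 2
G(7) = mex{2,1,0,0} = 3
G(8) = mex{3,2,1,1} = 0
G(9) = mex{0,3,2,2} = 1
G(10) = mex{1,0,3,3} = 2
G(11) = mex{2,1,0,0,0} = 3
G(12) = mex{3,2,1,1,1} = 0
G(13) = mex{0,3,2,2,2} = 1
G(14) = mex{1,0,3,3,3} = 2
G(15) = mex{2,1,0,0,0} = 3
G(16) = mex{3,2,1,1,1} = 0
G(17) = mex{0,3,2,2,2} = 1
G(18) = mex{1,0,3,3,3} = 2
P-positions are exactly the n with G(n) = 0.

0, 4, 8, 12, 16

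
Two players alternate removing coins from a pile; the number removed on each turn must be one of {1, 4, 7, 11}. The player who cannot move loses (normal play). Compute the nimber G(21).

1

n :  0  1  2  3  4  5  6  7  8  9 10 11 12 13 14 15 16 17 18 19 20 21
G :  0  1  0  1  2  0  1  2  0  1  0  1  2  3  4  3  4  2  0  1  0  1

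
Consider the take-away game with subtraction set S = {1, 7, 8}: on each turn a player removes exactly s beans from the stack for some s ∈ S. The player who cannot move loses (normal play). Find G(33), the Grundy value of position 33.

1

n :  0  1  2  3  4  5  6  7  8  9 10 11 12 13 14 15 16 17 18 19 20 21 22 23 24 25 26 27 28 29 30 31 32 33
G :  0  1  0  1  0  1  0  1  2  3  2  3  2  3  2  0  1  0  1  0  1  0  1  2  3  2  3  2  3  2  0  1  0  1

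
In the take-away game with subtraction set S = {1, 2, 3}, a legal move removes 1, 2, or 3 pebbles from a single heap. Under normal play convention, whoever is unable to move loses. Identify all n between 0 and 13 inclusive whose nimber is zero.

G(0) = 0
G(1) = mex{0} = 1
G(2) = mex{1,0} = 2
G(3) = mex{2,1,0} = 3
G(4) = mex{3,2,1} = 0
G(5) = mex{0,3,2} = 1
G(6) = mex{1,0,3} = 2
G(7) = mex{2,1,0} = 3
G(8) = mex{3,2,1} = 0
G(9) = mex{0,3,2} = 1
G(10) = mex{1,0,3} = 2
G(11) = mex{2,1,0} = 3
G(12) = mex{3,2,1} = 0
G(13) = mex{0,3,2} = 1
P-positions are exactly the n with G(n) = 0.

0, 4, 8, 12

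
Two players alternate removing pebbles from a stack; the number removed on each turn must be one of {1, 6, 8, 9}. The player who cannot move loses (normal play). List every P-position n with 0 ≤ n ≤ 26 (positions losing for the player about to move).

G(0) = 0
G(1) = mex{0} = 1
G(2) = mex{1} = 0
G(3) = mex{0} = 1
G(4) = mex{1} = 0
G(5) = mex{0} = 1
G(6) = mex{1,0} = 2
G(7) = mex{2,1} = 0
G(8) = mex{0,0,0} = 1
G(9) = mex{1,1,1,0} = 2
G(10) = mex{2,0,0,1} = 3
G(11) = mex{3,1,1,0} = 2
G(12) = mex{2,2,0,1} = 3
G(13) = mex{3,0,1,0} = 2
G(14) = mex{2,1,2,1} = 0
G(15) = mex{0,2,0,2} = 1
G(16) = mex{1,3,1,0} = 2
G(17) = mex{2,2,2,1} = 0
G(18) = mex{0,3,3,2} = 1
G(19) = mex{1,2,2,3} = 0
G(20) = mex{0,0,3,2} = 1
G(21) = mex{1,1,2,3} = 0
G(22) = mex{0,2,0,2} = 1
G(23) = mex{1,0,1,0} = 2
G(24) = mex{2,1,2,1} = 0
G(25) = mex{0,0,0,2} = 1
G(26) = mex{1,1,1,0} = 2
P-positions are exactly the n with G(n) = 0.

0, 2, 4, 7, 14, 17, 19, 21, 24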